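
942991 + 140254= 1083245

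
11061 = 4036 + 7025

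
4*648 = 2592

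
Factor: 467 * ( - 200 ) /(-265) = 18680/53=2^3 *5^1*53^( - 1) * 467^1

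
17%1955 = 17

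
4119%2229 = 1890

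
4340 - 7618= - 3278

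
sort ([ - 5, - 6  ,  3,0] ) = [ - 6, - 5,0, 3]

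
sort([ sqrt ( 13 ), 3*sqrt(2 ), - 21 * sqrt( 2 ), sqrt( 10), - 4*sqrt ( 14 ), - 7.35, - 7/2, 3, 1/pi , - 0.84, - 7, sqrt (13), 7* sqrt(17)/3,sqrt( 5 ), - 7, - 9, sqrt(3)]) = [ - 21*sqrt ( 2), - 4*sqrt( 14 ), - 9, - 7.35,-7, - 7, - 7/2, - 0.84 , 1/pi, sqrt (3 ),sqrt(5),3,  sqrt( 10), sqrt( 13), sqrt( 13), 3*sqrt(2 ), 7*sqrt( 17) /3] 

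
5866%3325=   2541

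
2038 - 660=1378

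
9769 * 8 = 78152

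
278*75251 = 20919778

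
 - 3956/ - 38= 1978/19   =  104.11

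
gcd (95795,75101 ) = 1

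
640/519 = 640/519  =  1.23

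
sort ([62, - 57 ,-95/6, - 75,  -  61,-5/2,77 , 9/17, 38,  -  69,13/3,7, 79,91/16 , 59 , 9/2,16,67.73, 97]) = [ - 75,-69, - 61,- 57, - 95/6, - 5/2, 9/17, 13/3,9/2,91/16, 7,16, 38, 59, 62, 67.73, 77, 79, 97]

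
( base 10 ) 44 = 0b101100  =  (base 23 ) 1L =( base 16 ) 2C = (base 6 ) 112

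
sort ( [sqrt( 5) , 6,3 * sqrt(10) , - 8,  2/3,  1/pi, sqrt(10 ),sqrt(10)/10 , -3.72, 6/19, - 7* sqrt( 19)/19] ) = [ - 8, - 3.72 , - 7* sqrt(19)/19, 6/19, sqrt( 10)/10, 1/pi,  2/3, sqrt ( 5 ), sqrt(10),6,3*sqrt(10) ] 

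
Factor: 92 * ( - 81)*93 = -2^2*  3^5*23^1*31^1 = - 693036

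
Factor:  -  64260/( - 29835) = 2^2 *7^1*13^( - 1) = 28/13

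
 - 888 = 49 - 937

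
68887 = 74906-6019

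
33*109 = 3597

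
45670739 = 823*55493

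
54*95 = 5130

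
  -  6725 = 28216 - 34941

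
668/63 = 668/63 = 10.60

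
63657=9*7073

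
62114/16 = 31057/8 = 3882.12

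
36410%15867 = 4676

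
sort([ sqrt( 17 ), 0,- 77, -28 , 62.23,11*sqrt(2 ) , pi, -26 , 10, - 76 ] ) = [ - 77,-76, - 28, - 26,0,pi, sqrt(17 ),10,11*sqrt( 2) , 62.23] 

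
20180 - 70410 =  - 50230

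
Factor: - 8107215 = - 3^1*5^1*17^1 * 31793^1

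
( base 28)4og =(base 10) 3824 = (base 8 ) 7360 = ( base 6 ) 25412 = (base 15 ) 11EE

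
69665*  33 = 2298945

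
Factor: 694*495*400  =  137412000 = 2^5  *  3^2*5^3*11^1*347^1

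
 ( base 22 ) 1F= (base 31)16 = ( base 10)37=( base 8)45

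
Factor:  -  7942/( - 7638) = 209/201  =  3^( - 1 )*11^1*19^1*67^( - 1)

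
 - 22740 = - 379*60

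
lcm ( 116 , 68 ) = 1972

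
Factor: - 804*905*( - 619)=450396780 = 2^2*3^1*5^1*67^1*181^1 * 619^1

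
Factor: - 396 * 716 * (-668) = 2^6 * 3^2 * 11^1  *  167^1 * 179^1 = 189402048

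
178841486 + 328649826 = 507491312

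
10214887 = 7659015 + 2555872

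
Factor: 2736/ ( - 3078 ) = - 8/9 =- 2^3*3^( - 2)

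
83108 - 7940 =75168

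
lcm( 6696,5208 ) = 46872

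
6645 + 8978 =15623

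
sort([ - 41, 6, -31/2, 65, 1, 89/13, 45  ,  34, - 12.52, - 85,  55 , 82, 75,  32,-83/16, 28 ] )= [-85,- 41,-31/2,-12.52, - 83/16, 1, 6, 89/13, 28, 32, 34,  45, 55,65,75, 82 ] 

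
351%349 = 2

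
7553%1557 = 1325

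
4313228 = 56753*76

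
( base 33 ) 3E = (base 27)45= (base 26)49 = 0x71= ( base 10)113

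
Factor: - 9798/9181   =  -2^1 * 3^1*23^1*71^1 * 9181^( - 1 ) 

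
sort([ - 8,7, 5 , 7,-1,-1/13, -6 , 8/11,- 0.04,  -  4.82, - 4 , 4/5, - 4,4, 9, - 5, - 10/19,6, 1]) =[ - 8, - 6, - 5, - 4.82 , - 4, - 4, - 1, - 10/19,  -  1/13, - 0.04, 8/11, 4/5,1,4,5,6, 7, 7,9 ]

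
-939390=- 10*93939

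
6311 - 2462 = 3849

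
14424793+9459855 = 23884648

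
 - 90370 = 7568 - 97938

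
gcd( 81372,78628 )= 4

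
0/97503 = 0=0.00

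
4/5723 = 4/5723= 0.00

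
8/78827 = 8/78827 = 0.00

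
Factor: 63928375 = 5^3*7^1*73061^1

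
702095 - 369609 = 332486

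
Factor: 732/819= 2^2 *3^( -1) * 7^( - 1) *13^(- 1)*61^1 = 244/273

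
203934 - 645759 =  - 441825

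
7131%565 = 351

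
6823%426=7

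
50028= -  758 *(-66 )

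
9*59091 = 531819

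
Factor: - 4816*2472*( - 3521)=41918040192 = 2^7*3^1*7^2*43^1 * 103^1*503^1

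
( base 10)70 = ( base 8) 106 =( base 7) 130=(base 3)2121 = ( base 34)22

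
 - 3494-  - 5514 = 2020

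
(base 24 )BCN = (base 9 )10105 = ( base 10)6647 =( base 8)14767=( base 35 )5ew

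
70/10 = 7 = 7.00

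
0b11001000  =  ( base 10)200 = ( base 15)D5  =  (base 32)68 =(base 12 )148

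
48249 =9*5361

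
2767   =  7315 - 4548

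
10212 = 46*222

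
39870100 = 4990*7990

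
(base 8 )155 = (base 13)85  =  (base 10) 109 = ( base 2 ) 1101101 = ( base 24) 4D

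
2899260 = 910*3186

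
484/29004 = 121/7251 = 0.02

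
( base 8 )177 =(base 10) 127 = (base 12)A7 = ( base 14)91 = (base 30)47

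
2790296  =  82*34028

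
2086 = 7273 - 5187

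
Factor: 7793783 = 83^1*93901^1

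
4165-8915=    -4750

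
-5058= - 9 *562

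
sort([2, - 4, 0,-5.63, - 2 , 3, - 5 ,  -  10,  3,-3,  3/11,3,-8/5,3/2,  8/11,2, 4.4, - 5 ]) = [ - 10,-5.63, - 5, -5, - 4, - 3 , - 2, -8/5,0  ,  3/11, 8/11, 3/2,2 , 2,  3, 3,3, 4.4]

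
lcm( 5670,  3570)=96390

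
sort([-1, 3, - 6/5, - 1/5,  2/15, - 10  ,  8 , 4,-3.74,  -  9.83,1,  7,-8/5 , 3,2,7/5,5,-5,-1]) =[ -10  ,-9.83,-5, - 3.74,-8/5, - 6/5,-1,-1 ,-1/5, 2/15,1,  7/5, 2, 3 , 3,4 , 5, 7,  8 ]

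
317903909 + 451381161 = 769285070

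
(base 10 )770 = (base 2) 1100000010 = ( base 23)1ab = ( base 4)30002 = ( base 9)1045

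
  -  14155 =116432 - 130587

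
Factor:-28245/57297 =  - 5^1*7^1*71^( - 1) = - 35/71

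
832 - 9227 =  - 8395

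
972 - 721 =251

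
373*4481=1671413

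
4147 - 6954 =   -  2807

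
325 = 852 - 527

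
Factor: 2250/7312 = 2^(-3)*3^2*5^3*457^(  -  1 ) = 1125/3656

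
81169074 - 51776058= 29393016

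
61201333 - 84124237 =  - 22922904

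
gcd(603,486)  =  9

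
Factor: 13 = 13^1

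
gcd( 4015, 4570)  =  5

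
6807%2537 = 1733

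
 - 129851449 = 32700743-162552192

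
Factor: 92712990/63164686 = 46356495/31582343 =3^1 * 5^1*13^( - 1)*317^1 * 9749^1 * 2429411^( - 1)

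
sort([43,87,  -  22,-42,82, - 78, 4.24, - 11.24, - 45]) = [  -  78,- 45 ,-42, - 22, - 11.24,4.24,43, 82,87]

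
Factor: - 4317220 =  -2^2*5^1*73^1*2957^1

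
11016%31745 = 11016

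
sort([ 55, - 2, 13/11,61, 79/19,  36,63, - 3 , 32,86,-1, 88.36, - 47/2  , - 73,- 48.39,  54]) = [-73  , - 48.39, - 47/2, - 3, - 2,  -  1, 13/11,  79/19,32 , 36, 54 , 55 , 61 , 63,  86, 88.36 ] 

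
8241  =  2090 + 6151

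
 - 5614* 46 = -258244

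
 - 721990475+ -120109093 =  - 842099568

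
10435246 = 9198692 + 1236554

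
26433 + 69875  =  96308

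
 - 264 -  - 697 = 433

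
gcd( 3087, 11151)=63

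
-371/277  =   - 371/277 = - 1.34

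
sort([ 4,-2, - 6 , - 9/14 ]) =[-6, - 2,-9/14, 4]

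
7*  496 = 3472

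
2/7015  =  2/7015 = 0.00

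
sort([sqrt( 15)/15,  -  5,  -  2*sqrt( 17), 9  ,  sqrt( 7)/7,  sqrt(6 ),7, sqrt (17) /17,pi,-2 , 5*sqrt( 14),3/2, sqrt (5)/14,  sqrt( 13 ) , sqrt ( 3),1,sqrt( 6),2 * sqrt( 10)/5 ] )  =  [ -2 * sqrt ( 17),  -  5,-2, sqrt( 5 )/14,sqrt( 17)/17,sqrt( 15)/15,sqrt(7)/7,1, 2*sqrt(10)/5,3/2,sqrt( 3 ),sqrt( 6 ), sqrt( 6), pi, sqrt(13 ),7,9,5*sqrt( 14)]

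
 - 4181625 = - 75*55755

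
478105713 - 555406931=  - 77301218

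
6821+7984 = 14805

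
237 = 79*3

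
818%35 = 13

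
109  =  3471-3362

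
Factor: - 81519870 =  - 2^1*3^1*5^1*29^1*93701^1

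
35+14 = 49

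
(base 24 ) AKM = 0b1100001110110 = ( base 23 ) BJ6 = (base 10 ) 6262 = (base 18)115G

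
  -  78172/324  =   - 19543/81 = - 241.27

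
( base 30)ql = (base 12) 569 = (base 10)801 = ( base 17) 2D2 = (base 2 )1100100001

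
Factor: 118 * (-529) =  - 62422 = - 2^1*23^2*59^1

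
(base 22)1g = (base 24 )1E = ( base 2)100110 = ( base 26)1C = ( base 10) 38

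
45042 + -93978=-48936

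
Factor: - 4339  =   - 4339^1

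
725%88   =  21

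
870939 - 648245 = 222694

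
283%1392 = 283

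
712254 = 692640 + 19614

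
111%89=22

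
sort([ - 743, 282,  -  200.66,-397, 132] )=[-743, - 397,  -  200.66, 132, 282]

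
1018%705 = 313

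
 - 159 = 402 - 561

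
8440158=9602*879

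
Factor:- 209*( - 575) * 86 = 2^1  *5^2*11^1*19^1*23^1*43^1 = 10335050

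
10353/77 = 1479/11=134.45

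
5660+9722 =15382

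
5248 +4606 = 9854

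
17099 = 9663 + 7436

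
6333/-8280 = -2111/2760 = - 0.76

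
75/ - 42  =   - 2 + 3/14 = - 1.79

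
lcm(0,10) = 0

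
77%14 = 7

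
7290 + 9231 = 16521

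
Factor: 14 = 2^1*7^1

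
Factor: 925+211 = 2^4*71^1 = 1136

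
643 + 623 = 1266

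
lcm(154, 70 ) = 770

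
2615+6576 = 9191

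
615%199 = 18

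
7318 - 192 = 7126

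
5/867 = 5/867 = 0.01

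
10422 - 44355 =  - 33933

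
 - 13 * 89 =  - 1157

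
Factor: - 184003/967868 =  - 2^( - 2)*11^(  -  1)*21997^(  -  1 )*184003^1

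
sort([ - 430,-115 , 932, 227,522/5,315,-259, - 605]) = [ - 605,-430,-259 , - 115,522/5,227, 315, 932]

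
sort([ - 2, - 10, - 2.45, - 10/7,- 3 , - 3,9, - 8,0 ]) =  [-10, - 8 , - 3, - 3, - 2.45, - 2,-10/7, 0,9 ]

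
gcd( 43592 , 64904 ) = 8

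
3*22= 66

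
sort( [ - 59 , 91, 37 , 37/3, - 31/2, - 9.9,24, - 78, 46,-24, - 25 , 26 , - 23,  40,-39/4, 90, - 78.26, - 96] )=[-96, - 78.26,  -  78, - 59,-25,-24, - 23, -31/2,-9.9, - 39/4, 37/3, 24,26,37,40,46,90,91 ]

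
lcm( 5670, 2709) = 243810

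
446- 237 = 209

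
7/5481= 1/783 = 0.00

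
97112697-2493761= 94618936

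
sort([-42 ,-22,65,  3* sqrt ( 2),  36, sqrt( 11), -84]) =[ - 84,-42,-22, sqrt ( 11 ), 3 * sqrt( 2) , 36,65]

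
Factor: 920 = 2^3*5^1*23^1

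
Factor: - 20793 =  - 3^1*29^1*239^1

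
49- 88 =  - 39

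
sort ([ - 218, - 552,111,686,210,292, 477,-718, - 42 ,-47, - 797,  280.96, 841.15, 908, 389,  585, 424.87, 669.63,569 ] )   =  [ - 797, - 718, - 552, - 218 , - 47,  -  42,111, 210, 280.96, 292,  389,424.87 , 477, 569 , 585, 669.63,686,841.15,908 ]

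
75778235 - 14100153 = 61678082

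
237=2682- 2445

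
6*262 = 1572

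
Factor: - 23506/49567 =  - 2^1*23^1*97^( - 1 ) = -46/97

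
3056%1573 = 1483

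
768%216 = 120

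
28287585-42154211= - 13866626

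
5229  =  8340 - 3111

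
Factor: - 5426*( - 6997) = 37965722 = 2^1 * 2713^1*6997^1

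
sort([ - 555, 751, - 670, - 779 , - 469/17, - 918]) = [ - 918, - 779 , -670, - 555, - 469/17, 751]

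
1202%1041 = 161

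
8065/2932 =8065/2932 = 2.75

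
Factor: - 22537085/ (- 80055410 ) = 2^( - 1)*23^(-1)*41^1* 131^ (  -  1 )*2657^ ( - 1)*109937^1  =  4507417/16011082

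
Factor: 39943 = 59^1*677^1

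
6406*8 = 51248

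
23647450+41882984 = 65530434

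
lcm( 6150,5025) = 412050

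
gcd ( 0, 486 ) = 486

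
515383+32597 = 547980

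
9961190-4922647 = 5038543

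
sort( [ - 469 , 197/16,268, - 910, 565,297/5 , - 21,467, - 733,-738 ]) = [ - 910  , - 738,-733,-469 , - 21,197/16, 297/5,  268,467,565 ] 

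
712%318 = 76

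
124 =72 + 52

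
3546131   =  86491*41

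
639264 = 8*79908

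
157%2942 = 157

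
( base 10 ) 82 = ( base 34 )2e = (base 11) 75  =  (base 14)5c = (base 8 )122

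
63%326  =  63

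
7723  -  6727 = 996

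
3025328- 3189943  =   - 164615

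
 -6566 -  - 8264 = 1698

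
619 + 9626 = 10245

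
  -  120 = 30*(-4 ) 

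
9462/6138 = 1577/1023 = 1.54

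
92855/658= 141 + 11/94   =  141.12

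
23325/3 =7775 = 7775.00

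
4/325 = 4/325= 0.01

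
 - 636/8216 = - 1 + 1895/2054=-0.08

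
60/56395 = 12/11279 = 0.00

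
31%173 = 31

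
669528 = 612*1094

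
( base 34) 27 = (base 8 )113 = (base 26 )2n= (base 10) 75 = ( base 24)33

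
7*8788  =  61516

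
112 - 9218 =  - 9106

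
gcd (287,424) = 1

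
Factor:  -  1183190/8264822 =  - 5^1 * 17^( - 2)*79^( - 1 )*179^1*181^(-1)*661^1 = - 591595/4132411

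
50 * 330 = 16500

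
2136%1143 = 993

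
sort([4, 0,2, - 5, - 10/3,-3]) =[ - 5,  -  10/3, - 3,0, 2,4 ]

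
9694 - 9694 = 0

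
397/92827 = 397/92827 = 0.00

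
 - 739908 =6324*( - 117 ) 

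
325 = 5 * 65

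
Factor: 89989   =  89989^1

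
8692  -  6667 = 2025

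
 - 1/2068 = -1+2067/2068 = - 0.00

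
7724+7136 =14860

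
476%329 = 147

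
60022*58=3481276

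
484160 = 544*890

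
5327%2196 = 935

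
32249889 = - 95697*( - 337 )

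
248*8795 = 2181160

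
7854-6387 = 1467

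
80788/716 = 112 + 149/179 = 112.83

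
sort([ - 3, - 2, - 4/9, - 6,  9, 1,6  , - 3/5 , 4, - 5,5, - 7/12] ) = [  -  6 , - 5, - 3, - 2, - 3/5, - 7/12, - 4/9, 1 , 4, 5, 6, 9]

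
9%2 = 1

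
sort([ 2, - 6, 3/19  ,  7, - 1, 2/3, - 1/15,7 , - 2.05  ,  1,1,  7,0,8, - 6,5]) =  [- 6, - 6,-2.05,-1,-1/15, 0, 3/19, 2/3, 1 , 1 , 2,5,7, 7,7, 8]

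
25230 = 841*30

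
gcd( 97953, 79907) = 1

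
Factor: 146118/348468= 2^( - 1)*7^3*409^( - 1)= 343/818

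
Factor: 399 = 3^1  *  7^1*19^1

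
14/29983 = 14/29983 = 0.00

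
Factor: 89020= 2^2 * 5^1 *4451^1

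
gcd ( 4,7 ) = 1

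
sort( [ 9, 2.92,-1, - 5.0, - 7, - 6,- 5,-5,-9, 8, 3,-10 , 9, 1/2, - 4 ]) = [ -10,  -  9, - 7, - 6, - 5.0, - 5 , - 5, - 4,-1, 1/2, 2.92,3, 8,9, 9 ]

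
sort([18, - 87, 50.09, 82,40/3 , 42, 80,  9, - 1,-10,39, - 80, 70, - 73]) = [- 87,  -  80,  -  73, - 10, - 1, 9, 40/3,18,39, 42,50.09, 70, 80,82]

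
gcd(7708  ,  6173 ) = 1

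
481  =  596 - 115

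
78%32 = 14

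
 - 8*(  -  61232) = 489856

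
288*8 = 2304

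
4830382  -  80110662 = - 75280280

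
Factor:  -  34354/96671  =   - 2^1*89^1 * 193^1* 96671^( - 1 )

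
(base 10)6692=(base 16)1a24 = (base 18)12BE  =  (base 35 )5g7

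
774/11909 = 774/11909 = 0.06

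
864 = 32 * 27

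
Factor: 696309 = 3^1*232103^1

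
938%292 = 62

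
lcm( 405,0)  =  0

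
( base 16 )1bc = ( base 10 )444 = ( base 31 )EA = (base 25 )hj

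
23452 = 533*44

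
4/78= 2/39= 0.05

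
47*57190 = 2687930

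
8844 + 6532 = 15376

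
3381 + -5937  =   - 2556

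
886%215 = 26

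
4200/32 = 525/4=131.25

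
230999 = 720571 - 489572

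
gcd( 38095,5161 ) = 1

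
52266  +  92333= 144599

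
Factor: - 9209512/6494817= - 2^3*3^( - 1)*7^(-1)*13^1 * 17^1*5209^1*309277^(- 1)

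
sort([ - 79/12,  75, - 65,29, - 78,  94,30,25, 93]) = [ - 78,-65, - 79/12, 25,29, 30, 75,93,94]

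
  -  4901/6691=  - 4901/6691 = - 0.73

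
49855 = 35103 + 14752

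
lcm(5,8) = 40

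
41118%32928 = 8190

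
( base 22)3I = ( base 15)59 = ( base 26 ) 36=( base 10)84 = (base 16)54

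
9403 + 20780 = 30183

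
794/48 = 16 + 13/24 = 16.54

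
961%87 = 4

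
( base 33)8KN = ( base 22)J91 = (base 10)9395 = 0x24B3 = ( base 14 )35D1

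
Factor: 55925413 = 43^1*877^1*1483^1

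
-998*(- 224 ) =223552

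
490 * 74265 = 36389850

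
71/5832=71/5832 = 0.01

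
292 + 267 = 559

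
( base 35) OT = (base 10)869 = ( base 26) 17B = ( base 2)1101100101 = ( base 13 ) 51b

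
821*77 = 63217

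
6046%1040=846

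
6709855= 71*94505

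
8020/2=4010 = 4010.00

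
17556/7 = 2508 = 2508.00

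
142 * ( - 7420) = -1053640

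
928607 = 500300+428307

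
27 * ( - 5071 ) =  - 136917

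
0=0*666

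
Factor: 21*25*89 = 3^1*5^2* 7^1*89^1 =46725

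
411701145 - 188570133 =223131012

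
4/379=4/379= 0.01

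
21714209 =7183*3023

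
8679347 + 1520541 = 10199888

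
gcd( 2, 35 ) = 1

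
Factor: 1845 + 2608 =4453 = 61^1*73^1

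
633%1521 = 633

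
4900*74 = 362600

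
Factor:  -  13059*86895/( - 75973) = 1134761805/75973 = 3^4  *  5^1*17^( - 1)*41^( - 1)* 109^ ( - 1)*1451^1 *1931^1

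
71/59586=71/59586 = 0.00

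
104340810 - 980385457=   - 876044647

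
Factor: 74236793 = 2089^1*35537^1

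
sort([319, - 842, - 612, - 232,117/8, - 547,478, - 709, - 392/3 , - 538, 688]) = [ -842 , - 709, - 612,-547, - 538,-232, - 392/3,117/8, 319,478,688] 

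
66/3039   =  22/1013 = 0.02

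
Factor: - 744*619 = - 460536 = -2^3 * 3^1*31^1*619^1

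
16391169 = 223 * 73503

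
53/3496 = 53/3496=0.02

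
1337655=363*3685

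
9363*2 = 18726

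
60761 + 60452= 121213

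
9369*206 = 1930014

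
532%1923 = 532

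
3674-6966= - 3292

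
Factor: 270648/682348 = 378/953 = 2^1* 3^3*7^1* 953^(  -  1 )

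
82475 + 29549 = 112024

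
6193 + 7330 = 13523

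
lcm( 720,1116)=22320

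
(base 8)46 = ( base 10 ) 38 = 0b100110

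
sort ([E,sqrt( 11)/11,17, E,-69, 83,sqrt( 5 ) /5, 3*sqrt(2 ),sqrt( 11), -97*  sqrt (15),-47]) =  [ - 97*sqrt(15 ), - 69, - 47, sqrt(11) /11,sqrt(5)/5,E,E,sqrt( 11),3*sqrt ( 2 ),17,83] 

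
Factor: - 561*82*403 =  - 2^1*3^1*11^1*13^1*17^1*31^1*41^1= - 18538806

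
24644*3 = 73932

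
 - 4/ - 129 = 4/129= 0.03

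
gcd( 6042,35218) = 2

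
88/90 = 44/45 =0.98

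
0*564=0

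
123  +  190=313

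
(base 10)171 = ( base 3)20100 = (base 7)333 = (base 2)10101011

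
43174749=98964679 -55789930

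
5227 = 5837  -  610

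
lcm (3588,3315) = 304980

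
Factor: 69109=69109^1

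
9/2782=9/2782 = 0.00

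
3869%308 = 173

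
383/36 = 10  +  23/36= 10.64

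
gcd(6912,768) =768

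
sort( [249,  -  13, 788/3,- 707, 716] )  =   [ - 707 , - 13,249, 788/3, 716] 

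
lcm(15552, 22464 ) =202176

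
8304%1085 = 709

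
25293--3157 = 28450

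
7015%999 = 22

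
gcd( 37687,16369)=1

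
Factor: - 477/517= - 3^2*11^( - 1)*47^( - 1 )*53^1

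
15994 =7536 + 8458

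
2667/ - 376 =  - 2667/376 = - 7.09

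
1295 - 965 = 330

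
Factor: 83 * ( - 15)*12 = -14940 = - 2^2*3^2* 5^1 * 83^1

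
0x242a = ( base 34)80A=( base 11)6A57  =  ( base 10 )9258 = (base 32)91A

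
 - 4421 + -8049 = - 12470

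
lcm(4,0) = 0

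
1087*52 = 56524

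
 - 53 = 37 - 90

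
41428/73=41428/73=567.51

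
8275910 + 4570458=12846368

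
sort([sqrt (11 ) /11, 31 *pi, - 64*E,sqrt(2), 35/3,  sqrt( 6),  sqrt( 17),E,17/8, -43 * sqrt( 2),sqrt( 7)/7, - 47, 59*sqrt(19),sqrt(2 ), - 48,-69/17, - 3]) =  [ -64 * E, - 43*sqrt(2 ), - 48, - 47,-69/17,- 3,sqrt (11 )/11, sqrt( 7)/7, sqrt( 2 ),sqrt ( 2),17/8,sqrt(6),E,sqrt( 17), 35/3, 31*pi,59*sqrt ( 19 )]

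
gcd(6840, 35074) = 38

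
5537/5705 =791/815 = 0.97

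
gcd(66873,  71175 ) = 3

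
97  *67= 6499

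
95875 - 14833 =81042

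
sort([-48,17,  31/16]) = [ - 48,  31/16,17]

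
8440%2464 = 1048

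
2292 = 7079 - 4787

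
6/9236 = 3/4618 = 0.00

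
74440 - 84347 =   -  9907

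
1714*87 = 149118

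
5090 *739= 3761510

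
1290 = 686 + 604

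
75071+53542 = 128613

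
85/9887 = 85/9887 = 0.01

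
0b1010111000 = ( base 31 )me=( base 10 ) 696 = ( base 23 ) 176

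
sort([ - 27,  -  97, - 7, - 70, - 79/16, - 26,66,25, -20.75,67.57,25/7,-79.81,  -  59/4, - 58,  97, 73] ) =[ - 97,-79.81, - 70, - 58  , - 27,-26, - 20.75,-59/4,-7, - 79/16,25/7, 25,66 , 67.57,73,97]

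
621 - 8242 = -7621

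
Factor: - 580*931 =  - 539980 = - 2^2*5^1*7^2 *19^1*29^1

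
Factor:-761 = - 761^1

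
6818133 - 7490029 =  - 671896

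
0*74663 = 0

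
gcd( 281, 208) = 1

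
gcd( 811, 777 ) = 1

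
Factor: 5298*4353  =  23062194 = 2^1*3^2*883^1*1451^1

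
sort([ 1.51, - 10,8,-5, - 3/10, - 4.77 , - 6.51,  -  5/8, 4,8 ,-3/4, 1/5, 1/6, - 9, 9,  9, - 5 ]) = [-10, - 9 ,-6.51,  -  5, - 5,- 4.77, - 3/4, - 5/8, - 3/10,  1/6, 1/5,1.51, 4,8,8 , 9, 9]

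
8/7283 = 8/7283 = 0.00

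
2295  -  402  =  1893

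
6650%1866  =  1052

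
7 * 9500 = 66500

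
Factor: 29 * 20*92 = 2^4*5^1*23^1*29^1 = 53360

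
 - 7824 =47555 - 55379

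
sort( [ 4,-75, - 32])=[ - 75, - 32, 4 ]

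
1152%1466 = 1152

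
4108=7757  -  3649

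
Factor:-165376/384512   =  -323/751 = - 17^1*19^1*751^( - 1) 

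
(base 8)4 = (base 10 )4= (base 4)10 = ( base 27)4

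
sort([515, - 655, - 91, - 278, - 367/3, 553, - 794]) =[ - 794, - 655, - 278, - 367/3, - 91, 515, 553]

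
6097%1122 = 487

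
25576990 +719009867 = 744586857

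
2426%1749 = 677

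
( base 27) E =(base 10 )14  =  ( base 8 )16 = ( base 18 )E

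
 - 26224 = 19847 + - 46071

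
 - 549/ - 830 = 549/830  =  0.66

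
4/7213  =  4/7213= 0.00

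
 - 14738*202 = -2977076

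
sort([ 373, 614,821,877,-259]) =[-259,373, 614,  821, 877 ] 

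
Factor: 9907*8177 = 13^1*17^1*37^1*9907^1 = 81009539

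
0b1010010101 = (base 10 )661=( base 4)22111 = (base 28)nh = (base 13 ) 3BB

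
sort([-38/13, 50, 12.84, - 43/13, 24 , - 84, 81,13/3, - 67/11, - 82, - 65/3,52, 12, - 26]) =[ - 84, - 82, - 26,-65/3 , - 67/11, - 43/13,  -  38/13,  13/3,12 , 12.84,24,50,52, 81 ]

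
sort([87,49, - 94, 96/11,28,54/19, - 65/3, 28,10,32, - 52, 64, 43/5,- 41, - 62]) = [ - 94 ,- 62,-52, - 41, - 65/3, 54/19,43/5, 96/11, 10, 28, 28,  32, 49, 64,87]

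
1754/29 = 60 + 14/29 =60.48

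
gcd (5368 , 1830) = 122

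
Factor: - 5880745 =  - 5^1*13^1*90473^1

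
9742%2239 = 786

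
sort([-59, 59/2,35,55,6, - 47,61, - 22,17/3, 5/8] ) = [ - 59, - 47,-22,5/8,17/3,6, 59/2, 35, 55,  61 ] 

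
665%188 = 101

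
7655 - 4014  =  3641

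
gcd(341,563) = 1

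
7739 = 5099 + 2640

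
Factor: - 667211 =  - 667211^1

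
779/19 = 41 = 41.00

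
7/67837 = 1/9691 = 0.00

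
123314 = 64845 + 58469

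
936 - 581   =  355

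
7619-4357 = 3262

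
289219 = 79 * 3661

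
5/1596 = 5/1596= 0.00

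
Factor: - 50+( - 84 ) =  - 2^1*67^1 = -134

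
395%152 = 91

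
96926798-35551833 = 61374965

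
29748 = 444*67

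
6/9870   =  1/1645 = 0.00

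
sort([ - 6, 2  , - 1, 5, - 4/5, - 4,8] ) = [ - 6, - 4, - 1,  -  4/5, 2, 5, 8]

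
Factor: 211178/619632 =2^(-3 )*3^( - 2)*11^1*13^( - 1)*  29^1=319/936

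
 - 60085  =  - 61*985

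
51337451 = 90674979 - 39337528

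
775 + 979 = 1754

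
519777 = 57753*9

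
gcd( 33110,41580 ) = 770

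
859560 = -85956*( - 10)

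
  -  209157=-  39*5363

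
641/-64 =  - 641/64 =- 10.02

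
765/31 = 24 + 21/31 = 24.68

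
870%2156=870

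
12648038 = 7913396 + 4734642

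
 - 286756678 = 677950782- 964707460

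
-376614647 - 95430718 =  - 472045365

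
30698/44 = 697 + 15/22  =  697.68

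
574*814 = 467236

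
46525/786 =59 + 151/786 = 59.19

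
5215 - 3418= 1797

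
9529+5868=15397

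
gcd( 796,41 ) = 1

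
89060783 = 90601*983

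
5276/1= 5276 = 5276.00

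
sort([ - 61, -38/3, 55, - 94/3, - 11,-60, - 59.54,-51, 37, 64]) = [ - 61,  -  60, - 59.54, - 51, - 94/3, - 38/3, - 11, 37, 55, 64] 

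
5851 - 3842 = 2009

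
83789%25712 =6653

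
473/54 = 8+41/54=8.76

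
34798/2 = 17399 = 17399.00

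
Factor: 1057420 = 2^2*5^1  *  7^2*13^1*83^1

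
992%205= 172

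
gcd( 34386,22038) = 6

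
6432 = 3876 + 2556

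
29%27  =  2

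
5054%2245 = 564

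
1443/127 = 11 + 46/127 = 11.36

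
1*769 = 769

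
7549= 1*7549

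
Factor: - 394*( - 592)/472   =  2^2*37^1*59^( - 1 )*197^1=29156/59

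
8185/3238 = 2 + 1709/3238= 2.53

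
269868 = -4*( - 67467)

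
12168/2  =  6084 = 6084.00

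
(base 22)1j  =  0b101001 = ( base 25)1G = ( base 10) 41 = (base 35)16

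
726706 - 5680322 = - 4953616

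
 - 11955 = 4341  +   - 16296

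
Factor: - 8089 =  - 8089^1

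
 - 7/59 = -7/59=- 0.12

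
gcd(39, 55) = 1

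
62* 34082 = 2113084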